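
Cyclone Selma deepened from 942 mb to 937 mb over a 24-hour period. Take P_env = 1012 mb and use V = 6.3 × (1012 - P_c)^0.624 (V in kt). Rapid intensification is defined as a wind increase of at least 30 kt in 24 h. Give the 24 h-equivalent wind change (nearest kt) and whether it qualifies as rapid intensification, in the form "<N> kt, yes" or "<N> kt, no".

4 kt, no

V₁: ΔP = 70, V ≈ 6.3 × 70^0.624 ≈ 89.27 kt.
V₂: ΔP = 75, V ≈ 6.3 × 75^0.624 ≈ 93.19 kt.
ΔV over 24 h = 3.92 kt → 24 h equivalent = 3.92 × 24/24 ≈ 3.92 kt.
4 kt < 30 kt ⇒ not rapid intensification.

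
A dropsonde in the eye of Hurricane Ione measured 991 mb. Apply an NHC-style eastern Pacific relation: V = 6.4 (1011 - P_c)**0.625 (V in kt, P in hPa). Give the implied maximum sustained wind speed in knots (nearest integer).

ΔP = 1011 − 991 = 20 mb.
20^0.625 ≈ 6.503.
V ≈ 6.4 × 6.503 ≈ 41.6 kt.

42 kt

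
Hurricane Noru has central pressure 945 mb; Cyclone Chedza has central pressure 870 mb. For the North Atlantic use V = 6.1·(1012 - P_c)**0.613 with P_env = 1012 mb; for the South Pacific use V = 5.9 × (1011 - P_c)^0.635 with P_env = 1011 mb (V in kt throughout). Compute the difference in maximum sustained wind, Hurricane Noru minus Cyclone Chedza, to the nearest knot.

Hurricane Noru: ΔP = 67; V ≈ 6.1 × 67^0.613 ≈ 80.30 kt.
Cyclone Chedza: ΔP = 141; V ≈ 5.9 × 141^0.635 ≈ 136.65 kt.
Difference ≈ 80.30 − 136.65 = -56.35 → -56 kt.

-56 kt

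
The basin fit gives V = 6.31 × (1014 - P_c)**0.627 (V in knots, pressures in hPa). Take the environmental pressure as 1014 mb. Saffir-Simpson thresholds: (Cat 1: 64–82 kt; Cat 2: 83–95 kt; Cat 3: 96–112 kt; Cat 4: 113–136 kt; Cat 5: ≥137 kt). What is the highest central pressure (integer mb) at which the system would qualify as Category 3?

937 mb

Category 3 begins at V = 96 kt.
Required ΔP = (96/6.31)^(1/0.627) = 15.214^1.595 ≈ 76.83 mb.
P_c ≤ 1014 − 76.83 = 937.17, so the highest integer P_c is 937 mb.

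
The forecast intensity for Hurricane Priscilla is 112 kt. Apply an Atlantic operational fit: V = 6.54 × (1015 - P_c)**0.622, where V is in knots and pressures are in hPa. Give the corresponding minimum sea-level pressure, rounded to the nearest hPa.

ΔP = (V / 6.54)^(1/0.622) = (112/6.54)^1.608.
112/6.54 = 17.125; 17.125^1.608 ≈ 96.24 hPa.
P_c = 1015 − 96.24 = 918.76 ≈ 919 hPa.

919 hPa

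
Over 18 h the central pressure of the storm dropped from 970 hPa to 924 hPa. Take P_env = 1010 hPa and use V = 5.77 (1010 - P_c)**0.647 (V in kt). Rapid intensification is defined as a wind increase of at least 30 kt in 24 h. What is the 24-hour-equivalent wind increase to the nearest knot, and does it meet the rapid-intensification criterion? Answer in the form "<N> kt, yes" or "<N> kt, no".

V₁: ΔP = 40, V ≈ 5.77 × 40^0.647 ≈ 62.76 kt.
V₂: ΔP = 86, V ≈ 5.77 × 86^0.647 ≈ 102.99 kt.
ΔV over 18 h = 40.23 kt → 24 h equivalent = 40.23 × 24/18 ≈ 53.64 kt.
54 kt ≥ 30 kt ⇒ rapid intensification.

54 kt, yes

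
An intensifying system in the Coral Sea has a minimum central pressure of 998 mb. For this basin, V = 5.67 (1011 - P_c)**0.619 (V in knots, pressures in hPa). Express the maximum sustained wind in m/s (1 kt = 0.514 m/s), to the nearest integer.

14 m/s

ΔP = 1011 − 998 = 13 mb.
V ≈ 5.67 × 13^0.619 = 5.67 × 4.893 ≈ 27.740 kt.
27.740 × 0.514 ≈ 14.26 m/s → 14 m/s.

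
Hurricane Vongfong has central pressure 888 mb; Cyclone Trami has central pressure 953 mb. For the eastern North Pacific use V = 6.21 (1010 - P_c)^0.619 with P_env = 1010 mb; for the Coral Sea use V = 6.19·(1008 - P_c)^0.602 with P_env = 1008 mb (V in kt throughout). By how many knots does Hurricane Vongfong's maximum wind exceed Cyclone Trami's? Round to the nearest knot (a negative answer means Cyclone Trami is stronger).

52 kt

Hurricane Vongfong: ΔP = 122; V ≈ 6.21 × 122^0.619 ≈ 121.49 kt.
Cyclone Trami: ΔP = 55; V ≈ 6.19 × 55^0.602 ≈ 69.09 kt.
Difference ≈ 121.49 − 69.09 = 52.40 → 52 kt.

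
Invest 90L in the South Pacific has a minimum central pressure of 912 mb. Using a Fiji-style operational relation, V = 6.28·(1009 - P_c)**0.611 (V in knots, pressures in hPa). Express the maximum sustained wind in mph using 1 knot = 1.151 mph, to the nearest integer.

118 mph

ΔP = 1009 − 912 = 97 mb.
V ≈ 6.28 × 97^0.611 = 6.28 × 16.365 ≈ 102.773 kt.
102.773 × 1.151 ≈ 118.29 mph → 118 mph.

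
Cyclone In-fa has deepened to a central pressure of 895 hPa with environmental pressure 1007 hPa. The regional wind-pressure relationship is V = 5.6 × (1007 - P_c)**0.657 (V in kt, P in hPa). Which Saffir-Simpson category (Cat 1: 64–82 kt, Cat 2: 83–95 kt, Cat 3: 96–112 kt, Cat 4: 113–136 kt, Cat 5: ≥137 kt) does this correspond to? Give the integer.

ΔP = 1007 − 895 = 112 hPa.
V ≈ 5.6 × 112^0.657 = 5.6 × 22.20 ≈ 124 kt.
124 kt falls in the Category 4 band.

4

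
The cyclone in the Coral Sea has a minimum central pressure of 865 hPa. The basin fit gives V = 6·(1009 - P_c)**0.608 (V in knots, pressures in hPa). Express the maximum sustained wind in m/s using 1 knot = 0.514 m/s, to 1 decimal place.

63.3 m/s

ΔP = 1009 − 865 = 144 hPa.
V ≈ 6 × 144^0.608 = 6 × 20.525 ≈ 123.150 kt.
123.150 × 0.514 ≈ 63.30 m/s → 63.3 m/s.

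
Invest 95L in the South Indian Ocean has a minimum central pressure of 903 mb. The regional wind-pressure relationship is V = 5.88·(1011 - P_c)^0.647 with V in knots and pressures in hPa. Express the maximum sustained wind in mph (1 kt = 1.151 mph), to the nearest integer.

ΔP = 1011 − 903 = 108 mb.
V ≈ 5.88 × 108^0.647 = 5.88 × 20.684 ≈ 121.619 kt.
121.619 × 1.151 ≈ 139.98 mph → 140 mph.

140 mph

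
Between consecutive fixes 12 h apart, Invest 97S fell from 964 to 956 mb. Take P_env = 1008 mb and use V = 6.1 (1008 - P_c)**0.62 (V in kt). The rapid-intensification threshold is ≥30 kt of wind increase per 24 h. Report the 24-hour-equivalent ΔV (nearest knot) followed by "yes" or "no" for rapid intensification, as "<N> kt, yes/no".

V₁: ΔP = 44, V ≈ 6.1 × 44^0.62 ≈ 63.72 kt.
V₂: ΔP = 52, V ≈ 6.1 × 52^0.62 ≈ 70.67 kt.
ΔV over 12 h = 6.95 kt → 24 h equivalent = 6.95 × 24/12 ≈ 13.90 kt.
14 kt < 30 kt ⇒ not rapid intensification.

14 kt, no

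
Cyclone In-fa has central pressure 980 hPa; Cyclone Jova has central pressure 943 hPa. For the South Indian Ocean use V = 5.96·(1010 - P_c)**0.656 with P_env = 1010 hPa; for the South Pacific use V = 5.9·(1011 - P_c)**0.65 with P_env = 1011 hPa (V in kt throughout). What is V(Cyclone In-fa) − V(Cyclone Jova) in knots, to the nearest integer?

-36 kt

Cyclone In-fa: ΔP = 30; V ≈ 5.96 × 30^0.656 ≈ 55.49 kt.
Cyclone Jova: ΔP = 68; V ≈ 5.9 × 68^0.65 ≈ 91.62 kt.
Difference ≈ 55.49 − 91.62 = -36.13 → -36 kt.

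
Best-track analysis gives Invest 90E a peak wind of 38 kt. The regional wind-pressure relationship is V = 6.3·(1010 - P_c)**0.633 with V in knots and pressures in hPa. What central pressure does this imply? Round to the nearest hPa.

ΔP = (V / 6.3)^(1/0.633) = (38/6.3)^1.580.
38/6.3 = 6.032; 6.032^1.580 ≈ 17.10 hPa.
P_c = 1010 − 17.10 = 992.90 ≈ 993 hPa.

993 hPa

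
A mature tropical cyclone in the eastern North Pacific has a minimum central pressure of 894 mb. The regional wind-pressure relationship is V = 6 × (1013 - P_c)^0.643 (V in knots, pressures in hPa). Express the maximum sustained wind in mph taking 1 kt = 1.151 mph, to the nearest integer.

ΔP = 1013 − 894 = 119 mb.
V ≈ 6 × 119^0.643 = 6 × 21.606 ≈ 129.637 kt.
129.637 × 1.151 ≈ 149.21 mph → 149 mph.

149 mph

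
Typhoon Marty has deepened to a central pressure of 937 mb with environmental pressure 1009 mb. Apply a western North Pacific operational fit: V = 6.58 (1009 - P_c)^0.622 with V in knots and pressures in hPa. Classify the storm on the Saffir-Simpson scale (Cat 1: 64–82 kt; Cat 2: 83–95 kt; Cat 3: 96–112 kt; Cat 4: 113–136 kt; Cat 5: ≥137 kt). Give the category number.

ΔP = 1009 − 937 = 72 mb.
V ≈ 6.58 × 72^0.622 = 6.58 × 14.30 ≈ 94 kt.
94 kt falls in the Category 2 band.

2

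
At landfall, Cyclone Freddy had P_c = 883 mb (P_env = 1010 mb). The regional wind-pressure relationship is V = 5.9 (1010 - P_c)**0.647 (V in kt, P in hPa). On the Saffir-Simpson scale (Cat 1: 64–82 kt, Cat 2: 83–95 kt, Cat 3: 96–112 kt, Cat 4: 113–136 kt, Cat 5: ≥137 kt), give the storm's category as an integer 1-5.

ΔP = 1010 − 883 = 127 mb.
V ≈ 5.9 × 127^0.647 = 5.9 × 22.97 ≈ 136 kt.
136 kt falls in the Category 4 band.

4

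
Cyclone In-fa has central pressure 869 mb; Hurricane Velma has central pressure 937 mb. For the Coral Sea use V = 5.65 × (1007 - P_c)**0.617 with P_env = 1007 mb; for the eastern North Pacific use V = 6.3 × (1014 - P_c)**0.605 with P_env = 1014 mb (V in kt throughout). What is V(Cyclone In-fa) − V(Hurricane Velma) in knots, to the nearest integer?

Cyclone In-fa: ΔP = 138; V ≈ 5.65 × 138^0.617 ≈ 118.13 kt.
Hurricane Velma: ΔP = 77; V ≈ 6.3 × 77^0.605 ≈ 87.23 kt.
Difference ≈ 118.13 − 87.23 = 30.90 → 31 kt.

31 kt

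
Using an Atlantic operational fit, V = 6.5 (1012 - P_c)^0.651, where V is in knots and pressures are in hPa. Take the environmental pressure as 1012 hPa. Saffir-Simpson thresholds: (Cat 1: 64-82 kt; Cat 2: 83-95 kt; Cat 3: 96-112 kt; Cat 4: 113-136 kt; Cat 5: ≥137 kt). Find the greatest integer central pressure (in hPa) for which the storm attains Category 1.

Category 1 begins at V = 64 kt.
Required ΔP = (64/6.5)^(1/0.651) = 9.846^1.536 ≈ 33.55 hPa.
P_c ≤ 1012 − 33.55 = 978.45, so the highest integer P_c is 978 hPa.

978 hPa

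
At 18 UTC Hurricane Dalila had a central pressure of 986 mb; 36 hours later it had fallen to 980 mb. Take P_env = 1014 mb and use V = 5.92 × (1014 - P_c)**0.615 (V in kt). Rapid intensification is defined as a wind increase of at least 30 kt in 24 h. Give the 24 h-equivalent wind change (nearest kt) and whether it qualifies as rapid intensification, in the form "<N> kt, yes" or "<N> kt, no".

4 kt, no

V₁: ΔP = 28, V ≈ 5.92 × 28^0.615 ≈ 45.95 kt.
V₂: ΔP = 34, V ≈ 5.92 × 34^0.615 ≈ 51.78 kt.
ΔV over 36 h = 5.83 kt → 24 h equivalent = 5.83 × 24/36 ≈ 3.89 kt.
4 kt < 30 kt ⇒ not rapid intensification.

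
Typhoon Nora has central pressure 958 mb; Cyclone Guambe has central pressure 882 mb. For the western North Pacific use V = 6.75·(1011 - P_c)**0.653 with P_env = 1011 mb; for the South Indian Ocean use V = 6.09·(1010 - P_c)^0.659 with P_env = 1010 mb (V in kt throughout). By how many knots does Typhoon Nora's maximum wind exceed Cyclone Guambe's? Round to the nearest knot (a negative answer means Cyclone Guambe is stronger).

-59 kt

Typhoon Nora: ΔP = 53; V ≈ 6.75 × 53^0.653 ≈ 90.21 kt.
Cyclone Guambe: ΔP = 128; V ≈ 6.09 × 128^0.659 ≈ 149.03 kt.
Difference ≈ 90.21 − 149.03 = -58.82 → -59 kt.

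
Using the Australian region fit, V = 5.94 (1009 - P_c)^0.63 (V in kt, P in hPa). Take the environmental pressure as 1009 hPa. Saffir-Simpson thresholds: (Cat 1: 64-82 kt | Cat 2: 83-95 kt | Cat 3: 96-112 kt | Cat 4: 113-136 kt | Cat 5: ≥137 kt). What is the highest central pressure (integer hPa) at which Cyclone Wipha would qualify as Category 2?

Category 2 begins at V = 83 kt.
Required ΔP = (83/5.94)^(1/0.63) = 13.973^1.587 ≈ 65.75 hPa.
P_c ≤ 1009 − 65.75 = 943.25, so the highest integer P_c is 943 hPa.

943 hPa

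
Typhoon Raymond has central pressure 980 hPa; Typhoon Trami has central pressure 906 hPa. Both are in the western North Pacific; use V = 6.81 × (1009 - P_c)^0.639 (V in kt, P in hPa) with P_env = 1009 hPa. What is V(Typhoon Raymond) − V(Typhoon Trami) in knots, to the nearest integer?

Typhoon Raymond: ΔP = 29; V ≈ 6.81 × 29^0.639 ≈ 58.56 kt.
Typhoon Trami: ΔP = 103; V ≈ 6.81 × 103^0.639 ≈ 131.63 kt.
Difference ≈ 58.56 − 131.63 = -73.07 → -73 kt.

-73 kt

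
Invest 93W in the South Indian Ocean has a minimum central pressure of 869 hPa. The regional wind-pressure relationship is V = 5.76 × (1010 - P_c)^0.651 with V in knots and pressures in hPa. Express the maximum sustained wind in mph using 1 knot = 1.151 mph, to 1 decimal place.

166.2 mph

ΔP = 1010 − 869 = 141 hPa.
V ≈ 5.76 × 141^0.651 = 5.76 × 25.069 ≈ 144.399 kt.
144.399 × 1.151 ≈ 166.20 mph → 166.2 mph.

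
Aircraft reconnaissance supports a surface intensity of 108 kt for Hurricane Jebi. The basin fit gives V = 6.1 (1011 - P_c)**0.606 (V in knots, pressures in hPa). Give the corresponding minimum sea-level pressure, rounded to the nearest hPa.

ΔP = (V / 6.1)^(1/0.606) = (108/6.1)^1.650.
108/6.1 = 17.705; 17.705^1.650 ≈ 114.70 hPa.
P_c = 1011 − 114.70 = 896.30 ≈ 896 hPa.

896 hPa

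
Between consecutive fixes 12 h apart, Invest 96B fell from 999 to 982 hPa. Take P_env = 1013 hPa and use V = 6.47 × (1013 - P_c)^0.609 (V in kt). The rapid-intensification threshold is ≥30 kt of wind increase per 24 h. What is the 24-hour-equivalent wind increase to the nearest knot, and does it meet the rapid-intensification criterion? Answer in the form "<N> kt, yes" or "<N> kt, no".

40 kt, yes

V₁: ΔP = 14, V ≈ 6.47 × 14^0.609 ≈ 32.28 kt.
V₂: ΔP = 31, V ≈ 6.47 × 31^0.609 ≈ 52.38 kt.
ΔV over 12 h = 20.10 kt → 24 h equivalent = 20.10 × 24/12 ≈ 40.20 kt.
40 kt ≥ 30 kt ⇒ rapid intensification.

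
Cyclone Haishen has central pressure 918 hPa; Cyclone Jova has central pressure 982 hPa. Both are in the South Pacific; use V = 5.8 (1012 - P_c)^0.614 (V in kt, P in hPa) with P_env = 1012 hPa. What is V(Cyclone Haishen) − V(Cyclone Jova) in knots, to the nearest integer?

Cyclone Haishen: ΔP = 94; V ≈ 5.8 × 94^0.614 ≈ 94.39 kt.
Cyclone Jova: ΔP = 30; V ≈ 5.8 × 30^0.614 ≈ 46.81 kt.
Difference ≈ 94.39 − 46.81 = 47.58 → 48 kt.

48 kt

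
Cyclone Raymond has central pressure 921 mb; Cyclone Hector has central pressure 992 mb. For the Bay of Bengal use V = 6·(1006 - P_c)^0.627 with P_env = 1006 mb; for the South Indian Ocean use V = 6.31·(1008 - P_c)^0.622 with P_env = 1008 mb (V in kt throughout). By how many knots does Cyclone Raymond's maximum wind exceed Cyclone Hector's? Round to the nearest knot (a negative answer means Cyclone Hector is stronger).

62 kt

Cyclone Raymond: ΔP = 85; V ≈ 6 × 85^0.627 ≈ 97.25 kt.
Cyclone Hector: ΔP = 16; V ≈ 6.31 × 16^0.622 ≈ 35.40 kt.
Difference ≈ 97.25 − 35.40 = 61.85 → 62 kt.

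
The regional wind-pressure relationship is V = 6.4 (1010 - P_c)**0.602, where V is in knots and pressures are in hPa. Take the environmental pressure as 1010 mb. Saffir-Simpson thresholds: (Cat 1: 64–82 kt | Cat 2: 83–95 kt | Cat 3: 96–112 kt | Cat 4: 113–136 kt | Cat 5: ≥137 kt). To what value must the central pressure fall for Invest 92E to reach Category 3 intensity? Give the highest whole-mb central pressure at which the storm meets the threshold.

920 mb

Category 3 begins at V = 96 kt.
Required ΔP = (96/6.4)^(1/0.602) = 15.000^1.661 ≈ 89.88 mb.
P_c ≤ 1010 − 89.88 = 920.12, so the highest integer P_c is 920 mb.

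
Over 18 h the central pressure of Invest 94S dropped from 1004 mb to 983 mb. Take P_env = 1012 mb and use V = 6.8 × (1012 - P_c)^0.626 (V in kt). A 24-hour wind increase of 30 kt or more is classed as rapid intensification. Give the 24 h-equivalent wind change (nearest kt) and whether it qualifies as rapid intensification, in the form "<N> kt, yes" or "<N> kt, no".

41 kt, yes

V₁: ΔP = 8, V ≈ 6.8 × 8^0.626 ≈ 24.99 kt.
V₂: ΔP = 29, V ≈ 6.8 × 29^0.626 ≈ 55.97 kt.
ΔV over 18 h = 30.98 kt → 24 h equivalent = 30.98 × 24/18 ≈ 41.31 kt.
41 kt ≥ 30 kt ⇒ rapid intensification.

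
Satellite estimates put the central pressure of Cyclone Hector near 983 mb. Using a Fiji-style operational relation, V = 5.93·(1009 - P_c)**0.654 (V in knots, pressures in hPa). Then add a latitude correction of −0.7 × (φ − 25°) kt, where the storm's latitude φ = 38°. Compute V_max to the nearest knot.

ΔP = 1009 − 983 = 26 mb.
26^0.654 ≈ 8.422.
V ≈ 5.93 × 8.422 ≈ 49.9 kt.
Latitude correction: −0.7 × (38 − 25) = -9.1 kt.
Corrected V ≈ 40.8 kt → 41 kt.

41 kt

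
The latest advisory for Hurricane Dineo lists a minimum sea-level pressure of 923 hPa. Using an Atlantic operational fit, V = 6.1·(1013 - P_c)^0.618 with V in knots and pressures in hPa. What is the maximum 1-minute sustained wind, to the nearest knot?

ΔP = 1013 − 923 = 90 hPa.
90^0.618 ≈ 16.133.
V ≈ 6.1 × 16.133 ≈ 98.4 kt.

98 kt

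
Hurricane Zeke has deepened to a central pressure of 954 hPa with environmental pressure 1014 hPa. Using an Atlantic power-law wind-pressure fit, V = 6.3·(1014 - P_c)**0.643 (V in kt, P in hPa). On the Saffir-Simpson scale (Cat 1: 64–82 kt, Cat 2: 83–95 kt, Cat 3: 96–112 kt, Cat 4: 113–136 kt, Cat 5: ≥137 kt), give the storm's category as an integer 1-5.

ΔP = 1014 − 954 = 60 hPa.
V ≈ 6.3 × 60^0.643 = 6.3 × 13.91 ≈ 88 kt.
88 kt falls in the Category 2 band.

2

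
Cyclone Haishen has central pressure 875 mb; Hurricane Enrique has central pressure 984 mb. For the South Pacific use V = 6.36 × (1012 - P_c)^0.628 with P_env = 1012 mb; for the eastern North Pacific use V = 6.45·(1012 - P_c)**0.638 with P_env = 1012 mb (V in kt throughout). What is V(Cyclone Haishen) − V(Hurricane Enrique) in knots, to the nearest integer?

Cyclone Haishen: ΔP = 137; V ≈ 6.36 × 137^0.628 ≈ 139.74 kt.
Hurricane Enrique: ΔP = 28; V ≈ 6.45 × 28^0.638 ≈ 54.06 kt.
Difference ≈ 139.74 − 54.06 = 85.68 → 86 kt.

86 kt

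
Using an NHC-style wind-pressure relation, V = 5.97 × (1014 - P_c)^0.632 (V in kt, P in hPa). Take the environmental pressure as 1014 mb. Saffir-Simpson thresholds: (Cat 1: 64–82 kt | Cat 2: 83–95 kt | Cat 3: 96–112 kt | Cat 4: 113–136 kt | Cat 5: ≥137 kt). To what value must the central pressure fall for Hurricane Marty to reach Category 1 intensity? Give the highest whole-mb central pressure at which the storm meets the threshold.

Category 1 begins at V = 64 kt.
Required ΔP = (64/5.97)^(1/0.632) = 10.720^1.582 ≈ 42.67 mb.
P_c ≤ 1014 − 42.67 = 971.33, so the highest integer P_c is 971 mb.

971 mb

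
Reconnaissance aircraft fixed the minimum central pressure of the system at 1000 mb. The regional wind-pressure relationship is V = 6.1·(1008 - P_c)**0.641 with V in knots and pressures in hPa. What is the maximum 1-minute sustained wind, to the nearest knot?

ΔP = 1008 − 1000 = 8 mb.
8^0.641 ≈ 3.792.
V ≈ 6.1 × 3.792 ≈ 23.1 kt.

23 kt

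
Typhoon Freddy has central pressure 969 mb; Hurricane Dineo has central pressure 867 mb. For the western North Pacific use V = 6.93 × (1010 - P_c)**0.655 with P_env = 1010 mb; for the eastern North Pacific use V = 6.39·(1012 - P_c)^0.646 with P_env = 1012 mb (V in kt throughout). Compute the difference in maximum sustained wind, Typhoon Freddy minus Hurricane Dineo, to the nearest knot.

Typhoon Freddy: ΔP = 41; V ≈ 6.93 × 41^0.655 ≈ 78.91 kt.
Hurricane Dineo: ΔP = 145; V ≈ 6.39 × 145^0.646 ≈ 159.13 kt.
Difference ≈ 78.91 − 159.13 = -80.22 → -80 kt.

-80 kt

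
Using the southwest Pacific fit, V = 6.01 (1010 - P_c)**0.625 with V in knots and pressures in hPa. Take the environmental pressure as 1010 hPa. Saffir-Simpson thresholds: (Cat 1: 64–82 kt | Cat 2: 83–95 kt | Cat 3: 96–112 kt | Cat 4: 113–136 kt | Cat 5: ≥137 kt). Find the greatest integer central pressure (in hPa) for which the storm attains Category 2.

943 hPa

Category 2 begins at V = 83 kt.
Required ΔP = (83/6.01)^(1/0.625) = 13.810^1.600 ≈ 66.73 hPa.
P_c ≤ 1010 − 66.73 = 943.27, so the highest integer P_c is 943 hPa.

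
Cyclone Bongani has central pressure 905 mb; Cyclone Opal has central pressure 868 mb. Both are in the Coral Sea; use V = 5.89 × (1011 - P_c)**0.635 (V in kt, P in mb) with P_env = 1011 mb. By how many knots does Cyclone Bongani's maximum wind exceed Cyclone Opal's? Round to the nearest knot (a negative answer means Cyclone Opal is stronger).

-24 kt

Cyclone Bongani: ΔP = 106; V ≈ 5.89 × 106^0.635 ≈ 113.81 kt.
Cyclone Opal: ΔP = 143; V ≈ 5.89 × 143^0.635 ≈ 137.64 kt.
Difference ≈ 113.81 − 137.64 = -23.83 → -24 kt.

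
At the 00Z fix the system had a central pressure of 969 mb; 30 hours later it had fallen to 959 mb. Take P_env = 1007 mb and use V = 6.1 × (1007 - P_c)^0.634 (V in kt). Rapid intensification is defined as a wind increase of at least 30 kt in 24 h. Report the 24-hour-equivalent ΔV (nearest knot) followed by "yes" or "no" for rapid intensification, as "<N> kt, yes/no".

8 kt, no

V₁: ΔP = 38, V ≈ 6.1 × 38^0.634 ≈ 61.22 kt.
V₂: ΔP = 48, V ≈ 6.1 × 48^0.634 ≈ 71.00 kt.
ΔV over 30 h = 9.78 kt → 24 h equivalent = 9.78 × 24/30 ≈ 7.82 kt.
8 kt < 30 kt ⇒ not rapid intensification.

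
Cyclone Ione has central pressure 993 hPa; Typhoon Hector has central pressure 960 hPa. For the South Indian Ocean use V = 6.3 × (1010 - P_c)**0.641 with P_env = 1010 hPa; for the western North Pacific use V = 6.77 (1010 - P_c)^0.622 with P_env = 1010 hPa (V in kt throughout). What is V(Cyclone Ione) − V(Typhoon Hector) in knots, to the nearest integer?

Cyclone Ione: ΔP = 17; V ≈ 6.3 × 17^0.641 ≈ 38.73 kt.
Typhoon Hector: ΔP = 50; V ≈ 6.77 × 50^0.622 ≈ 77.15 kt.
Difference ≈ 38.73 − 77.15 = -38.42 → -38 kt.

-38 kt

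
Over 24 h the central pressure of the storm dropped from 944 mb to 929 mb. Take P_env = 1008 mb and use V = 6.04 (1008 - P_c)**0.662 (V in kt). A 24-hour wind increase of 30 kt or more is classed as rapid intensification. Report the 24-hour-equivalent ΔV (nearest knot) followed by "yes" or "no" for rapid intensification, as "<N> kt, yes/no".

14 kt, no

V₁: ΔP = 64, V ≈ 6.04 × 64^0.662 ≈ 94.78 kt.
V₂: ΔP = 79, V ≈ 6.04 × 79^0.662 ≈ 108.96 kt.
ΔV over 24 h = 14.18 kt → 24 h equivalent = 14.18 × 24/24 ≈ 14.18 kt.
14 kt < 30 kt ⇒ not rapid intensification.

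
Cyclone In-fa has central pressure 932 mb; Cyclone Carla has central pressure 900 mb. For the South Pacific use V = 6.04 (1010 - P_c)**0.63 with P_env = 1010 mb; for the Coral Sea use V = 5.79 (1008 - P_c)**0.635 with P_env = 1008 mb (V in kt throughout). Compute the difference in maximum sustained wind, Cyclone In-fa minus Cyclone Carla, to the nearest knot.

-19 kt

Cyclone In-fa: ΔP = 78; V ≈ 6.04 × 78^0.63 ≈ 93.98 kt.
Cyclone Carla: ΔP = 108; V ≈ 5.79 × 108^0.635 ≈ 113.21 kt.
Difference ≈ 93.98 − 113.21 = -19.23 → -19 kt.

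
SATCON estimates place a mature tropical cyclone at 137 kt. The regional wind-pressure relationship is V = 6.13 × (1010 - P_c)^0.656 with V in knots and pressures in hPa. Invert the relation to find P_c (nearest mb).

896 mb

ΔP = (V / 6.13)^(1/0.656) = (137/6.13)^1.524.
137/6.13 = 22.349; 22.349^1.524 ≈ 113.97 mb.
P_c = 1010 − 113.97 = 896.03 ≈ 896 mb.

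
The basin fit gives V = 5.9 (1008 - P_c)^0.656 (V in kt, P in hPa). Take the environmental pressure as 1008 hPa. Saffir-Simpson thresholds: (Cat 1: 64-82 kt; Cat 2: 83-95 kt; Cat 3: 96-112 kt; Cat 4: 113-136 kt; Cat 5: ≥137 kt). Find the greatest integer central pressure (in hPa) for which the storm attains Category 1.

Category 1 begins at V = 64 kt.
Required ΔP = (64/5.9)^(1/0.656) = 10.847^1.524 ≈ 37.87 hPa.
P_c ≤ 1008 − 37.87 = 970.13, so the highest integer P_c is 970 hPa.

970 hPa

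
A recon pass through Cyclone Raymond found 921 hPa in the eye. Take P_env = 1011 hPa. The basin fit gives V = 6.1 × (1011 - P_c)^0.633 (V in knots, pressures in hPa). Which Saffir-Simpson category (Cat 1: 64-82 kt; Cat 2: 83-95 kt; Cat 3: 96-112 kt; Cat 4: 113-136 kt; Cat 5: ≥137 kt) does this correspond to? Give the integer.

ΔP = 1011 − 921 = 90 hPa.
V ≈ 6.1 × 90^0.633 = 6.1 × 17.26 ≈ 105 kt.
105 kt falls in the Category 3 band.

3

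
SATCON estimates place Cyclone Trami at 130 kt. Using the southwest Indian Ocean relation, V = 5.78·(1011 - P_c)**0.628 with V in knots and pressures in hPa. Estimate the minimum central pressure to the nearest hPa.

869 hPa

ΔP = (V / 5.78)^(1/0.628) = (130/5.78)^1.592.
130/5.78 = 22.491; 22.491^1.592 ≈ 142.20 hPa.
P_c = 1011 − 142.20 = 868.80 ≈ 869 hPa.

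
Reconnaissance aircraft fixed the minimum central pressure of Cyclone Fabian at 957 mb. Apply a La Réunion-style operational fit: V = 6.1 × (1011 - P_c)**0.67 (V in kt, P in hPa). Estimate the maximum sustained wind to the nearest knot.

ΔP = 1011 − 957 = 54 mb.
54^0.67 ≈ 14.478.
V ≈ 6.1 × 14.478 ≈ 88.3 kt.

88 kt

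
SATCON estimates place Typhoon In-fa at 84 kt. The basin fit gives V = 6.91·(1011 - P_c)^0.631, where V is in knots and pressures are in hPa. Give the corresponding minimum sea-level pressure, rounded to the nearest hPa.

959 hPa

ΔP = (V / 6.91)^(1/0.631) = (84/6.91)^1.585.
84/6.91 = 12.156; 12.156^1.585 ≈ 52.38 hPa.
P_c = 1011 − 52.38 = 958.62 ≈ 959 hPa.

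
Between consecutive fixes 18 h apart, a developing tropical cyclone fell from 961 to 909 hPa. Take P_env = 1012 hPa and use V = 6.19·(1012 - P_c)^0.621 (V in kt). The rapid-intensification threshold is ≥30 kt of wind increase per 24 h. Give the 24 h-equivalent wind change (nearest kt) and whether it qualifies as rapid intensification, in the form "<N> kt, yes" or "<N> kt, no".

V₁: ΔP = 51, V ≈ 6.19 × 51^0.621 ≈ 71.14 kt.
V₂: ΔP = 103, V ≈ 6.19 × 103^0.621 ≈ 110.07 kt.
ΔV over 18 h = 38.93 kt → 24 h equivalent = 38.93 × 24/18 ≈ 51.91 kt.
52 kt ≥ 30 kt ⇒ rapid intensification.

52 kt, yes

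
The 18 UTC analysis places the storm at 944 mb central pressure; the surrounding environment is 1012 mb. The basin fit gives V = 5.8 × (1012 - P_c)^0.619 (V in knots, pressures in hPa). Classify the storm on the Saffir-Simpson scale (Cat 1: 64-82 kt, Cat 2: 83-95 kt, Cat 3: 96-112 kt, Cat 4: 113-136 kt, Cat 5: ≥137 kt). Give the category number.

ΔP = 1012 − 944 = 68 mb.
V ≈ 5.8 × 68^0.619 = 5.8 × 13.62 ≈ 79 kt.
79 kt falls in the Category 1 band.

1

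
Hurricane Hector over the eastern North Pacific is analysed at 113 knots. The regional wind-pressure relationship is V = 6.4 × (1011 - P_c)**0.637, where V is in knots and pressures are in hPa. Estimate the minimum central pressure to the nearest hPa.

920 hPa

ΔP = (V / 6.4)^(1/0.637) = (113/6.4)^1.570.
113/6.4 = 17.656; 17.656^1.570 ≈ 90.67 hPa.
P_c = 1011 − 90.67 = 920.33 ≈ 920 hPa.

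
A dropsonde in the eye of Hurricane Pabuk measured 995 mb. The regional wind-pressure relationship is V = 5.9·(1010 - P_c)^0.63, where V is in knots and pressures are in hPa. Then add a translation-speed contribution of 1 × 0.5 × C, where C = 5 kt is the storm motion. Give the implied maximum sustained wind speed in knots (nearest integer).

35 kt

ΔP = 1010 − 995 = 15 mb.
15^0.63 ≈ 5.507.
V ≈ 5.9 × 5.507 ≈ 32.5 kt.
Translation term: 1 × 0.5 × 5 = 2.5 kt.
Corrected V ≈ 35 kt → 35 kt.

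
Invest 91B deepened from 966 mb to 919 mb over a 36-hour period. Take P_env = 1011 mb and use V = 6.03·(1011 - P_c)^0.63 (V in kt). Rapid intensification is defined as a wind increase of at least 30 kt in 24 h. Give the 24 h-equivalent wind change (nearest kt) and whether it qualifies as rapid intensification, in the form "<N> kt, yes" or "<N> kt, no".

V₁: ΔP = 45, V ≈ 6.03 × 45^0.63 ≈ 66.35 kt.
V₂: ΔP = 92, V ≈ 6.03 × 92^0.63 ≈ 104.11 kt.
ΔV over 36 h = 37.76 kt → 24 h equivalent = 37.76 × 24/36 ≈ 25.17 kt.
25 kt < 30 kt ⇒ not rapid intensification.

25 kt, no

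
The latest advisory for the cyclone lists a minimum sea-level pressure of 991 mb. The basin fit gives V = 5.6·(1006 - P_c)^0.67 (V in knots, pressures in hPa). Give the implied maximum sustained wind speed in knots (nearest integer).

34 kt

ΔP = 1006 − 991 = 15 mb.
15^0.67 ≈ 6.137.
V ≈ 5.6 × 6.137 ≈ 34.4 kt.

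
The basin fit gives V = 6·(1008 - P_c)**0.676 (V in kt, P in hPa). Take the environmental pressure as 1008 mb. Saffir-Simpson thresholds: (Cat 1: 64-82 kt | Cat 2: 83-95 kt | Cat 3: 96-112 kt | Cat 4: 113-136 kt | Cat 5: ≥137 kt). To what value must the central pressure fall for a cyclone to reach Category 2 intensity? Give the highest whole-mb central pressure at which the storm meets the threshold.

Category 2 begins at V = 83 kt.
Required ΔP = (83/6)^(1/0.676) = 13.833^1.479 ≈ 48.73 mb.
P_c ≤ 1008 − 48.73 = 959.27, so the highest integer P_c is 959 mb.

959 mb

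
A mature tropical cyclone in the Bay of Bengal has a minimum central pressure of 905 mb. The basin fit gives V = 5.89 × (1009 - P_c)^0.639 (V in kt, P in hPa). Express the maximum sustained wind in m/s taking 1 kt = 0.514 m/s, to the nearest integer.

ΔP = 1009 − 905 = 104 mb.
V ≈ 5.89 × 104^0.639 = 5.89 × 19.448 ≈ 114.551 kt.
114.551 × 0.514 ≈ 58.88 m/s → 59 m/s.

59 m/s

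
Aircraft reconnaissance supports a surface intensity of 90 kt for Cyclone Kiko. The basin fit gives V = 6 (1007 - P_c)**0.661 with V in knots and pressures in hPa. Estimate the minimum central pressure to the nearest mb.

947 mb

ΔP = (V / 6)^(1/0.661) = (90/6)^1.513.
90/6 = 15.000; 15.000^1.513 ≈ 60.15 mb.
P_c = 1007 − 60.15 = 946.85 ≈ 947 mb.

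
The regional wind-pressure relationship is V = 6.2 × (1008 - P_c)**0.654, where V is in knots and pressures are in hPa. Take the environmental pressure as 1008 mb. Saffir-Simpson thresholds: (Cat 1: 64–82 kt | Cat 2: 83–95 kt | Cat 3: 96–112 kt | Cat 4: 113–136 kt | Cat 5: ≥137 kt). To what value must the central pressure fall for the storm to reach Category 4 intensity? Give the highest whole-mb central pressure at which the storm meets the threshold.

923 mb

Category 4 begins at V = 113 kt.
Required ΔP = (113/6.2)^(1/0.654) = 18.226^1.529 ≈ 84.66 mb.
P_c ≤ 1008 − 84.66 = 923.34, so the highest integer P_c is 923 mb.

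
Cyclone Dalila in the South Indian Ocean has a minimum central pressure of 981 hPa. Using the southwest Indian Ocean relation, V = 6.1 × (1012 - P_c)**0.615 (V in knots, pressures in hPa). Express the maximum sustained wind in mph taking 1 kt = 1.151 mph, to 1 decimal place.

ΔP = 1012 − 981 = 31 hPa.
V ≈ 6.1 × 31^0.615 = 6.1 × 8.264 ≈ 50.410 kt.
50.410 × 1.151 ≈ 58.02 mph → 58.0 mph.

58.0 mph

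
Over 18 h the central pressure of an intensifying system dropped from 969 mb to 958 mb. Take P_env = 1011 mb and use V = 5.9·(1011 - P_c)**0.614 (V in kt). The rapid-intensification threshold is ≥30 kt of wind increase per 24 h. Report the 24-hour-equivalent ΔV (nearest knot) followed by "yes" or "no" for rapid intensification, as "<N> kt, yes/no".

V₁: ΔP = 42, V ≈ 5.9 × 42^0.614 ≈ 58.55 kt.
V₂: ΔP = 53, V ≈ 5.9 × 53^0.614 ≈ 67.54 kt.
ΔV over 18 h = 8.99 kt → 24 h equivalent = 8.99 × 24/18 ≈ 11.99 kt.
12 kt < 30 kt ⇒ not rapid intensification.

12 kt, no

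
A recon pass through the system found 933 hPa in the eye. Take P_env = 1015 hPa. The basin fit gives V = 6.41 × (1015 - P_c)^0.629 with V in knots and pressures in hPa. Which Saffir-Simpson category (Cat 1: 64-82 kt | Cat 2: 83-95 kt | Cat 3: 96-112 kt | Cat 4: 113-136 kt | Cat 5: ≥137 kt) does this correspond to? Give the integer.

ΔP = 1015 − 933 = 82 hPa.
V ≈ 6.41 × 82^0.629 = 6.41 × 15.99 ≈ 102 kt.
102 kt falls in the Category 3 band.

3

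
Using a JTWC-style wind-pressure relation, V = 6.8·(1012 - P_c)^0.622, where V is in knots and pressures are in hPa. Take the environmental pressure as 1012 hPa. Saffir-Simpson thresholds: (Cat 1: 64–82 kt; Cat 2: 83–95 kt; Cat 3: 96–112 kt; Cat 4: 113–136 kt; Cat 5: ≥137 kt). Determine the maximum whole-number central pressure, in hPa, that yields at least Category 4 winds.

Category 4 begins at V = 113 kt.
Required ΔP = (113/6.8)^(1/0.622) = 16.618^1.608 ≈ 91.69 hPa.
P_c ≤ 1012 − 91.69 = 920.31, so the highest integer P_c is 920 hPa.

920 hPa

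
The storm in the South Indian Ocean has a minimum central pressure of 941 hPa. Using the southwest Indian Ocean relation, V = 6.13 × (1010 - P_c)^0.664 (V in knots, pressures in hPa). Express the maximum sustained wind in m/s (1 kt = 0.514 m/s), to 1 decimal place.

ΔP = 1010 − 941 = 69 hPa.
V ≈ 6.13 × 69^0.664 = 6.13 × 16.634 ≈ 101.966 kt.
101.966 × 0.514 ≈ 52.41 m/s → 52.4 m/s.

52.4 m/s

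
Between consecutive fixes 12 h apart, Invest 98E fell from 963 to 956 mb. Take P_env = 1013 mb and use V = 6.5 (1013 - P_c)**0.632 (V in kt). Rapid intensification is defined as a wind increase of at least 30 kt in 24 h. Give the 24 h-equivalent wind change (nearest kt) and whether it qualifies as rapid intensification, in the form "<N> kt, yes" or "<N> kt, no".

V₁: ΔP = 50, V ≈ 6.5 × 50^0.632 ≈ 77.03 kt.
V₂: ΔP = 57, V ≈ 6.5 × 57^0.632 ≈ 83.68 kt.
ΔV over 12 h = 6.65 kt → 24 h equivalent = 6.65 × 24/12 ≈ 13.30 kt.
13 kt < 30 kt ⇒ not rapid intensification.

13 kt, no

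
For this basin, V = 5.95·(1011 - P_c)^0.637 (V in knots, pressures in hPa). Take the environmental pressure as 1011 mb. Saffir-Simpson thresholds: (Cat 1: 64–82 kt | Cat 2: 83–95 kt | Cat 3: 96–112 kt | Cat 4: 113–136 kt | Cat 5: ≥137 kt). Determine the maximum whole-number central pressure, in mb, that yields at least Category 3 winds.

Category 3 begins at V = 96 kt.
Required ΔP = (96/5.95)^(1/0.637) = 16.134^1.570 ≈ 78.71 mb.
P_c ≤ 1011 − 78.71 = 932.29, so the highest integer P_c is 932 mb.

932 mb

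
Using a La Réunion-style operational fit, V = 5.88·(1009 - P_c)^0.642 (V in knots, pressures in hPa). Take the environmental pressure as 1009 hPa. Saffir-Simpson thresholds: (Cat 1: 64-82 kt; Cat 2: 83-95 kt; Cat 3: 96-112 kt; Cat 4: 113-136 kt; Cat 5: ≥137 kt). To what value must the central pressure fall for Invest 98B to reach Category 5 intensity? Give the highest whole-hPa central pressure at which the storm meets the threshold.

874 hPa

Category 5 begins at V = 137 kt.
Required ΔP = (137/5.88)^(1/0.642) = 23.299^1.558 ≈ 134.84 hPa.
P_c ≤ 1009 − 134.84 = 874.16, so the highest integer P_c is 874 hPa.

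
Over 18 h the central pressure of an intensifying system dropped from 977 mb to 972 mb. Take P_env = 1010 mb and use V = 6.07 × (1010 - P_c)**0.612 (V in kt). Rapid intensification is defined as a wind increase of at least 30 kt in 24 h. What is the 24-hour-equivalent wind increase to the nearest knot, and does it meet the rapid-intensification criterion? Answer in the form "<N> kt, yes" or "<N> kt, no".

6 kt, no

V₁: ΔP = 33, V ≈ 6.07 × 33^0.612 ≈ 51.58 kt.
V₂: ΔP = 38, V ≈ 6.07 × 38^0.612 ≈ 56.24 kt.
ΔV over 18 h = 4.66 kt → 24 h equivalent = 4.66 × 24/18 ≈ 6.21 kt.
6 kt < 30 kt ⇒ not rapid intensification.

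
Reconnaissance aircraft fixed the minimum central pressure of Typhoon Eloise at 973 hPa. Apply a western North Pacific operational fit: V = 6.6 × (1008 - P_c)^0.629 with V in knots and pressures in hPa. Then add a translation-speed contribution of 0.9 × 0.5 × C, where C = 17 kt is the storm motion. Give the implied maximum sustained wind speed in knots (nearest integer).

69 kt

ΔP = 1008 − 973 = 35 hPa.
35^0.629 ≈ 9.359.
V ≈ 6.6 × 9.359 ≈ 61.8 kt.
Translation term: 0.9 × 0.5 × 17 = 7.65 kt.
Corrected V ≈ 69.45 kt → 69 kt.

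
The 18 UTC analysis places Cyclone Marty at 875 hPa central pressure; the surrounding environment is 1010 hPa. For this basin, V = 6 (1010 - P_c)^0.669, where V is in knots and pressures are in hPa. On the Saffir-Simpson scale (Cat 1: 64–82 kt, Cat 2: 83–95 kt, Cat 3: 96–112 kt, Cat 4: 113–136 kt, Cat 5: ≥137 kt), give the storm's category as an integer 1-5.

ΔP = 1010 − 875 = 135 hPa.
V ≈ 6 × 135^0.669 = 6 × 26.62 ≈ 160 kt.
160 kt falls in the Category 5 band.

5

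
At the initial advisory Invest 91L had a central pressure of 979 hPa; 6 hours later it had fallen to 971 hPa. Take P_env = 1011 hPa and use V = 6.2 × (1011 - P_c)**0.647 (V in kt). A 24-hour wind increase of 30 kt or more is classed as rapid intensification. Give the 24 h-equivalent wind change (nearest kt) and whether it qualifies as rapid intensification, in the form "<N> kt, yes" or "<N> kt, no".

36 kt, yes

V₁: ΔP = 32, V ≈ 6.2 × 32^0.647 ≈ 58.37 kt.
V₂: ΔP = 40, V ≈ 6.2 × 40^0.647 ≈ 67.44 kt.
ΔV over 6 h = 9.07 kt → 24 h equivalent = 9.07 × 24/6 ≈ 36.28 kt.
36 kt ≥ 30 kt ⇒ rapid intensification.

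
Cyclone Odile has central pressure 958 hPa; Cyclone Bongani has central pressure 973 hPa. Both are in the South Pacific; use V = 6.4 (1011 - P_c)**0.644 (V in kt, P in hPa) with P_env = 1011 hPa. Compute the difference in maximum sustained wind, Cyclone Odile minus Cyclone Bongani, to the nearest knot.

16 kt

Cyclone Odile: ΔP = 53; V ≈ 6.4 × 53^0.644 ≈ 82.53 kt.
Cyclone Bongani: ΔP = 38; V ≈ 6.4 × 38^0.644 ≈ 66.61 kt.
Difference ≈ 82.53 − 66.61 = 15.92 → 16 kt.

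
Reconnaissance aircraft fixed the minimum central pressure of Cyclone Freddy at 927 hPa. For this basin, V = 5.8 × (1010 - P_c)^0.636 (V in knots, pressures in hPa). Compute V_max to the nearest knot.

96 kt

ΔP = 1010 − 927 = 83 hPa.
83^0.636 ≈ 16.616.
V ≈ 5.8 × 16.616 ≈ 96.4 kt.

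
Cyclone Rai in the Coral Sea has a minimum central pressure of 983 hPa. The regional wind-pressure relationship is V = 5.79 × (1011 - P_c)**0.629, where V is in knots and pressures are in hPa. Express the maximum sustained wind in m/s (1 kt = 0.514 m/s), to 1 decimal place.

24.2 m/s

ΔP = 1011 − 983 = 28 hPa.
V ≈ 5.79 × 28^0.629 = 5.79 × 8.133 ≈ 47.091 kt.
47.091 × 0.514 ≈ 24.20 m/s → 24.2 m/s.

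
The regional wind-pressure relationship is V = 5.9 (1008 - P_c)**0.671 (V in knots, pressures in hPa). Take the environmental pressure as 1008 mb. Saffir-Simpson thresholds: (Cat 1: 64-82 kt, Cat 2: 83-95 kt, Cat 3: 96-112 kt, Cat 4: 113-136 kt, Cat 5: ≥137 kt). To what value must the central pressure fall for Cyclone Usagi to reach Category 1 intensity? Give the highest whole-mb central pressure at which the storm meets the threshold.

Category 1 begins at V = 64 kt.
Required ΔP = (64/5.9)^(1/0.671) = 10.847^1.490 ≈ 34.91 mb.
P_c ≤ 1008 − 34.91 = 973.09, so the highest integer P_c is 973 mb.

973 mb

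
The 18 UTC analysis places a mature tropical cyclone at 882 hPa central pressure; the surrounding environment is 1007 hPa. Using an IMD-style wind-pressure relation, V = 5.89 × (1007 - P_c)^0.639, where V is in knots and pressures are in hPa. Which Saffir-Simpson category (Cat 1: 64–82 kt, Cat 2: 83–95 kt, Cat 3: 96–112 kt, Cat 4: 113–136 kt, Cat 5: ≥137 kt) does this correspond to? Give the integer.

ΔP = 1007 − 882 = 125 hPa.
V ≈ 5.89 × 125^0.639 = 5.89 × 21.87 ≈ 129 kt.
129 kt falls in the Category 4 band.

4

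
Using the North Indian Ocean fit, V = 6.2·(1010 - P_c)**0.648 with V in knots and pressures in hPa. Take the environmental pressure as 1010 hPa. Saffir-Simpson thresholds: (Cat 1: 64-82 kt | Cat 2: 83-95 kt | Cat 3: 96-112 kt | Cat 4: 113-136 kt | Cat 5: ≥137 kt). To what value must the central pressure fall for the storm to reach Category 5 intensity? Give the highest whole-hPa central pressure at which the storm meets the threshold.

891 hPa

Category 5 begins at V = 137 kt.
Required ΔP = (137/6.2)^(1/0.648) = 22.097^1.543 ≈ 118.74 hPa.
P_c ≤ 1010 − 118.74 = 891.26, so the highest integer P_c is 891 hPa.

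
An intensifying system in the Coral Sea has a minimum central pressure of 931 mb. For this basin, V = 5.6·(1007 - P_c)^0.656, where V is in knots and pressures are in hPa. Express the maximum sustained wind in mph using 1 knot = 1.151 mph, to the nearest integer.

110 mph

ΔP = 1007 − 931 = 76 mb.
V ≈ 5.6 × 76^0.656 = 5.6 × 17.132 ≈ 95.940 kt.
95.940 × 1.151 ≈ 110.43 mph → 110 mph.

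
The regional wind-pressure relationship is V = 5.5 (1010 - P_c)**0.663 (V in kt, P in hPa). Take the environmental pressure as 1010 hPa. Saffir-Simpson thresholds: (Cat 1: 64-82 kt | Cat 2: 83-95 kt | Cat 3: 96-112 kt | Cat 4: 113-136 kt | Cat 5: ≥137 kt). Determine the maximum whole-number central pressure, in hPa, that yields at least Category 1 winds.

969 hPa

Category 1 begins at V = 64 kt.
Required ΔP = (64/5.5)^(1/0.663) = 11.636^1.508 ≈ 40.51 hPa.
P_c ≤ 1010 − 40.51 = 969.49, so the highest integer P_c is 969 hPa.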